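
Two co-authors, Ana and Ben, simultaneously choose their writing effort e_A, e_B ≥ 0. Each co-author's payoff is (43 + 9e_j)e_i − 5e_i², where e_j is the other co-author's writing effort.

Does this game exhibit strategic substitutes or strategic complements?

strategic complements

Ana's payoff is (43 + 9e_B)e_A − 5e_A².
∂π/∂e_A = 43 + 9e_B − 10e_A = 0, so e_A = 4.3 + 0.9e_B.
The best-response slope de_A/de_B = 0.9 > 0: the reaction function is upward-sloping, so the choices are strategic complements.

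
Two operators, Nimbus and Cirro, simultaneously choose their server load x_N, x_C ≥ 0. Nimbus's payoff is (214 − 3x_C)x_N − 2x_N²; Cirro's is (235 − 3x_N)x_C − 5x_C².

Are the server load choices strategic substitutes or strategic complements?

Expanding Nimbus's payoff: 214x_N − 3x_Cx_N − 2x_N².
∂π/∂x_N = 214 − 3x_C − 4x_N = 0, so x_N = 53.5 − 0.75x_C.
The best-response slope dx_N/dx_C = −0.75 < 0: the reaction function is downward-sloping, so the choices are strategic substitutes.

strategic substitutes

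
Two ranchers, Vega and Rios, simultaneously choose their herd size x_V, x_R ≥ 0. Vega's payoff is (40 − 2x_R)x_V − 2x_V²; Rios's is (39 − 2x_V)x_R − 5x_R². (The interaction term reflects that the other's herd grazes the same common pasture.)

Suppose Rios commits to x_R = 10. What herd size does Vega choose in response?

Expanding Vega's payoff: 40x_V − 2x_Rx_V − 2x_V².
∂π/∂x_V = 40 − 2x_R − 4x_V = 0, so x_V = 10 − 0.5x_R.
At x_R = 10: x_V = 10 − 0.5·10 = 5.

5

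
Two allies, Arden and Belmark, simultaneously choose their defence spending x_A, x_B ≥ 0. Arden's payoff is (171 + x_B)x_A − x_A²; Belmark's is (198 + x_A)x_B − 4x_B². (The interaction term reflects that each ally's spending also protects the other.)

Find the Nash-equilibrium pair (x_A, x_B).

104.4, 37.8

Expanding Arden's payoff: 171x_A + x_Bx_A − x_A².
∂π/∂x_A = 171 + x_B − 2x_A = 0, so x_A = 85.5 + 0.5x_B.
Likewise for Belmark: x_B = 24.75 + 0.125x_A.
Substituting the second reaction function into the first: x_A = 85.5 + 0.5(24.75 + 0.125x_A), which gives 0.9375x_A = 97.875 ⇒ x_A = 104.4.
Then x_B = 24.75 + 0.125·104.4 = 37.8.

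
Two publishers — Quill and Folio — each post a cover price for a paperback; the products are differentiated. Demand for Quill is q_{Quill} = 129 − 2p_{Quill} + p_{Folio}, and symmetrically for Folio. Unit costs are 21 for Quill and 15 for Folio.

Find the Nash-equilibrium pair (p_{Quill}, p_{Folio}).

56.2, 53.8

Quill's profit: π = (p_{Quill} − 21)(129 − 2p_{Quill} + p_{Folio}).
∂π/∂p_{Quill} = 171 − 4p_{Quill} + p_{Folio} = 0 ⇒ p_{Quill} = 42.75 + 0.25p_{Folio}.
Similarly p_{Folio} = 39.75 + 0.25p_{Quill}.
Solving the two reaction functions simultaneously: (1 − (0.25)(0.25))p_{Quill} = 42.75 + 0.25·39.75, so 0.9375p_{Quill} = 52.6875 and p_{Quill} = 56.2.
Then p_{Folio} = 39.75 + 0.25·56.2 = 53.8.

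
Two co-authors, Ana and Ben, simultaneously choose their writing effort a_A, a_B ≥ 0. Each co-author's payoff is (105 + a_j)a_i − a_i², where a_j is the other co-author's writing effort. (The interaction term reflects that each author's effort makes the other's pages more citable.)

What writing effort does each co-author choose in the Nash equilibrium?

105

Ana's payoff is (105 + a_B)a_A − a_A².
∂π/∂a_A = 105 + a_B − 2a_A = 0, so a_A = 52.5 + 0.5a_B.
Setting a_A = a_B in the reaction function: a_A = 52.5 + 0.5a_A, so a_A = 52.5 / 0.5 = 105.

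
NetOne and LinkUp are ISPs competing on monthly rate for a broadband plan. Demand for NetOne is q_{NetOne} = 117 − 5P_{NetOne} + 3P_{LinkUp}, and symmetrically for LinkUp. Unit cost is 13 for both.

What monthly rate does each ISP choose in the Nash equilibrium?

26

NetOne's profit: π = (P_{NetOne} − 13)(117 − 5P_{NetOne} + 3P_{LinkUp}).
∂π/∂P_{NetOne} = 182 − 10P_{NetOne} + 3P_{LinkUp} = 0 ⇒ P_{NetOne} = 18.2 + 0.3P_{LinkUp}.
Setting P_{NetOne} = P_{LinkUp} in the reaction function: P_{NetOne} = 18.2 + 0.3P_{NetOne}, so P_{NetOne} = 18.2 / 0.7 = 26.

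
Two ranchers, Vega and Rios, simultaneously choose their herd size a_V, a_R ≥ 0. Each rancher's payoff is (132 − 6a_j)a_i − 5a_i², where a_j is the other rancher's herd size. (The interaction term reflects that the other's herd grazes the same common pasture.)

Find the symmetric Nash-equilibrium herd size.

8.25

Vega's payoff is (132 − 6a_R)a_V − 5a_V².
∂π/∂a_V = 132 − 6a_R − 10a_V = 0, so a_V = 13.2 − 0.6a_R.
By symmetry a_R = a_V; substituting into the reaction function, 1.6a_V = 13.2 and a_V = 8.25.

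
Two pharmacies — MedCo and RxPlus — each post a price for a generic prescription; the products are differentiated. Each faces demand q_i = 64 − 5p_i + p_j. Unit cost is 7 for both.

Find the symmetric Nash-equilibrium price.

11

MedCo's profit: π = (p_{MedCo} − 7)(64 − 5p_{MedCo} + p_{RxPlus}).
∂π/∂p_{MedCo} = 99 − 10p_{MedCo} + p_{RxPlus} = 0 ⇒ p_{MedCo} = 9.9 + 0.1p_{RxPlus}.
By symmetry p_{RxPlus} = p_{MedCo}; substituting into the reaction function, 0.9p_{MedCo} = 9.9 and p_{MedCo} = 11.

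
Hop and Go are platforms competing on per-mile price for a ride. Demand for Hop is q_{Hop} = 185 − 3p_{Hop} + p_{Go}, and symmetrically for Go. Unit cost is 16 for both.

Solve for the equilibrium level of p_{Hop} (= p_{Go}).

Hop's profit: π = (p_{Hop} − 16)(185 − 3p_{Hop} + p_{Go}).
∂π/∂p_{Hop} = 233 − 6p_{Hop} + p_{Go} = 0 ⇒ p_{Hop} = 233/6 + (1/6)p_{Go}.
The game is symmetric, so in equilibrium p_{Go} = p_{Hop}: the reaction function gives (5/6)p_{Hop} = 233/6, hence p_{Hop} = 46.6.

46.6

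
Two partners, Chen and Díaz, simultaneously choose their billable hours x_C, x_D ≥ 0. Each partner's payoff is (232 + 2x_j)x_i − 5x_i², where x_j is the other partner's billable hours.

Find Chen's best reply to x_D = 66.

36.4

Chen's payoff is (232 + 2x_D)x_C − 5x_C².
∂π/∂x_C = 232 + 2x_D − 10x_C = 0, so x_C = 23.2 + 0.2x_D.
At x_D = 66: x_C = 23.2 + 0.2·66 = 36.4.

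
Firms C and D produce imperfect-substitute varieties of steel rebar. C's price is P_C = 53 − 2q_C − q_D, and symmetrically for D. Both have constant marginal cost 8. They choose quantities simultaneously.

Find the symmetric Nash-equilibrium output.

Firm C's profit: π = q_C(53 − 2q_C − q_D) − 8q_C.
∂π/∂q_C = 45 − 4q_C − q_D = 0 ⇒ q_C = 11.25 − 0.25q_D.
Setting q_C = q_D in the reaction function: q_C = 11.25 − 0.25q_C, so q_C = 11.25 / 1.25 = 9.

9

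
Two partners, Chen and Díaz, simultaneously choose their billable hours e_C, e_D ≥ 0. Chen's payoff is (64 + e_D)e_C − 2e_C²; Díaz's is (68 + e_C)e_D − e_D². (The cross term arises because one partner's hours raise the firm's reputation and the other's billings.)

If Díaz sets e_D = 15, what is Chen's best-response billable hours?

19.75

Expanding Chen's payoff: 64e_C + e_De_C − 2e_C².
∂π/∂e_C = 64 + e_D − 4e_C = 0, so e_C = 16 + 0.25e_D.
At e_D = 15: e_C = 16 + 0.25·15 = 19.75.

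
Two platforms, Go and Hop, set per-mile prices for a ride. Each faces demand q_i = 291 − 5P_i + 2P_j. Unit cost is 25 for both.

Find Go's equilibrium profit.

Go's profit: π = (P_{Go} − 25)(291 − 5P_{Go} + 2P_{Hop}).
∂π/∂P_{Go} = 416 − 10P_{Go} + 2P_{Hop} = 0 ⇒ P_{Go} = 41.6 + 0.2P_{Hop}.
The game is symmetric, so in equilibrium P_{Hop} = P_{Go}: the reaction function gives 0.8P_{Go} = 41.6, hence P_{Go} = 52.
q_{Go} = 291 − 5·52 + 2·52 = 135.
Profit = (52 − 25)·135 = 3645.

3645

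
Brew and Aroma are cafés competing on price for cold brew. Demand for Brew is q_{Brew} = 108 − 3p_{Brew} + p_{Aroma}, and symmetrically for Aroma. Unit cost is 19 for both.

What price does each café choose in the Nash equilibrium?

33

Brew's profit: π = (p_{Brew} − 19)(108 − 3p_{Brew} + p_{Aroma}).
∂π/∂p_{Brew} = 165 − 6p_{Brew} + p_{Aroma} = 0 ⇒ p_{Brew} = 27.5 + (1/6)p_{Aroma}.
By symmetry p_{Aroma} = p_{Brew}; substituting into the reaction function, (5/6)p_{Brew} = 27.5 and p_{Brew} = 33.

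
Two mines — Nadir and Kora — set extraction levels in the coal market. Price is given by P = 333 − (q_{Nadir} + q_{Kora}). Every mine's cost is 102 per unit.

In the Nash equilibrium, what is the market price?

179

Mine Nadir's profit: π = q_{Nadir}(333 − (q_{Nadir} + q_{Kora})) − 102q_{Nadir}.
∂π/∂q_{Nadir} = 231 − 2q_{Nadir} − q_{Kora} = 0, so q_{Nadir} = 115.5 − 0.5q_{Kora}.
Setting q_{Nadir} = q_{Kora} in the reaction function: q_{Nadir} = 115.5 − 0.5q_{Nadir}, so q_{Nadir} = 115.5 / 1.5 = 77.
Equilibrium price: P = 333 − 154 = 179.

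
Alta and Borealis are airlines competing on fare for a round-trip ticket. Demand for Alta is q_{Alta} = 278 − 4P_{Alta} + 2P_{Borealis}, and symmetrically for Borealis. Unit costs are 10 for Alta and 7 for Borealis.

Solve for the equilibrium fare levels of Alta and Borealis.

Alta's profit: π = (P_{Alta} − 10)(278 − 4P_{Alta} + 2P_{Borealis}).
∂π/∂P_{Alta} = 318 − 8P_{Alta} + 2P_{Borealis} = 0 ⇒ P_{Alta} = 39.75 + 0.25P_{Borealis}.
Similarly P_{Borealis} = 38.25 + 0.25P_{Alta}.
Plugging P_{Borealis} into Alta's best response: P_{Alta} = 39.75 + 0.25(38.25 + 0.25P_{Alta}) ⇒ 0.9375P_{Alta} = 49.3125, so P_{Alta} = 52.6.
Then P_{Borealis} = 38.25 + 0.25·52.6 = 51.4.

52.6, 51.4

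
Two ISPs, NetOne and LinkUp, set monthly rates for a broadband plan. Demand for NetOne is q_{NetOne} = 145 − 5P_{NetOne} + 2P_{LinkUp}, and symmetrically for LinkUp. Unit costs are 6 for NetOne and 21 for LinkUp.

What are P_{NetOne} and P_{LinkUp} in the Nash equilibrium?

23.4375, 29.6875

NetOne's profit: π = (P_{NetOne} − 6)(145 − 5P_{NetOne} + 2P_{LinkUp}).
∂π/∂P_{NetOne} = 175 − 10P_{NetOne} + 2P_{LinkUp} = 0 ⇒ P_{NetOne} = 17.5 + 0.2P_{LinkUp}.
Similarly P_{LinkUp} = 25 + 0.2P_{NetOne}.
Solving the two reaction functions simultaneously: (1 − (0.2)(0.2))P_{NetOne} = 17.5 + 0.2·25, so 0.96P_{NetOne} = 22.5 and P_{NetOne} = 23.4375.
Then P_{LinkUp} = 25 + 0.2·23.4375 = 29.6875.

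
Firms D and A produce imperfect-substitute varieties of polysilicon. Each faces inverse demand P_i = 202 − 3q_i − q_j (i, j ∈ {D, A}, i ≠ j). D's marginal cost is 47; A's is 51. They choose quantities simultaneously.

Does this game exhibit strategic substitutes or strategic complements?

Firm D's profit: π = q_D(202 − 3q_D − q_A) − 47q_D.
∂π/∂q_D = 155 − 6q_D − q_A = 0 ⇒ q_D = 155/6 − (1/6)q_A.
The best-response slope dq_D/dq_A = −1/6 < 0: the reaction function is downward-sloping, so the choices are strategic substitutes.

strategic substitutes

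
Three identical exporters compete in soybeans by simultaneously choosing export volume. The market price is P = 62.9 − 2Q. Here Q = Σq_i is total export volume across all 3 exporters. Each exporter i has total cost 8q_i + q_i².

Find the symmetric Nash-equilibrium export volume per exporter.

5.49

A representative exporter's profit is π_i = q_i(62.9 − 2Q) − 8q_i − q_i², with Q = q_i + Σ_{j≠i} q_j.
First-order condition: 54.9 − 6q_i − 2Σ_{j≠i} q_j = 0.
Imposing symmetry (q_j = q for all j) turns Σ_{j≠i} q_j into 2q, so 54.9 = 10q and q = 5.49.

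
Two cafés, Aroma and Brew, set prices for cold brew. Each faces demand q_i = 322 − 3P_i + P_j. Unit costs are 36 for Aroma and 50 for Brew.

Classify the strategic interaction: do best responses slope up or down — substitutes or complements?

strategic complements

Aroma's profit: π = (P_{Aroma} − 36)(322 − 3P_{Aroma} + P_{Brew}).
∂π/∂P_{Aroma} = 430 − 6P_{Aroma} + P_{Brew} = 0 ⇒ P_{Aroma} = 215/3 + (1/6)P_{Brew}.
The best-response slope dP_{Aroma}/dP_{Brew} = 1/6 > 0: the reaction function is upward-sloping, so the choices are strategic complements.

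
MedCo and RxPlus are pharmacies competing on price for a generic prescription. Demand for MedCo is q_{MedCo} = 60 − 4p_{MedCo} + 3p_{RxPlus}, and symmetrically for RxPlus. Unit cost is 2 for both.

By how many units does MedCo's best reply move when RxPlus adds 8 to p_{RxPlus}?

MedCo's profit: π = (p_{MedCo} − 2)(60 − 4p_{MedCo} + 3p_{RxPlus}).
∂π/∂p_{MedCo} = 68 − 8p_{MedCo} + 3p_{RxPlus} = 0 ⇒ p_{MedCo} = 8.5 + 0.375p_{RxPlus}.
The reaction-function slope is 0.375, so an 8-unit rise in p_{RxPlus} moves p_{MedCo} by 0.375 × 8 = 3. MedCo's best response rises — the actions are strategic complements.

3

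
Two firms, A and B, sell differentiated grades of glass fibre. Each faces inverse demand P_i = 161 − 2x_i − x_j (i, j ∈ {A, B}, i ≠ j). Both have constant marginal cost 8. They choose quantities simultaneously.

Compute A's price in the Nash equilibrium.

69.2

Firm A's profit: π = x_A(161 − 2x_A − x_B) − 8x_A.
∂π/∂x_A = 153 − 4x_A − x_B = 0 ⇒ x_A = 38.25 − 0.25x_B.
The game is symmetric, so in equilibrium x_B = x_A: the reaction function gives 1.25x_A = 38.25, hence x_A = 30.6.
P_A = 161 − 2·30.6 − 30.6 = 69.2.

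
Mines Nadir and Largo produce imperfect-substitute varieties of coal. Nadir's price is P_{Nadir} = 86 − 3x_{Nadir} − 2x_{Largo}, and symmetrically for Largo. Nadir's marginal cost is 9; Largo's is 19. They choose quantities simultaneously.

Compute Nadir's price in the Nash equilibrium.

Mine Nadir's profit: π = x_{Nadir}(86 − 3x_{Nadir} − 2x_{Largo}) − 9x_{Nadir}.
∂π/∂x_{Nadir} = 77 − 6x_{Nadir} − 2x_{Largo} = 0 ⇒ x_{Nadir} = 77/6 − (1/3)x_{Largo}.
Similarly x_{Largo} = 67/6 − (1/3)x_{Nadir}.
Solving the two reaction functions simultaneously: (1 − (−1/3)(−1/3))x_{Nadir} = 77/6 − (1/3)·(67/6), so (8/9)x_{Nadir} = 82/9 and x_{Nadir} = 10.25.
Then x_{Largo} = 67/6 − (1/3)·10.25 = 7.75.
P_{Nadir} = 86 − 3·10.25 − 2·7.75 = 39.75.

39.75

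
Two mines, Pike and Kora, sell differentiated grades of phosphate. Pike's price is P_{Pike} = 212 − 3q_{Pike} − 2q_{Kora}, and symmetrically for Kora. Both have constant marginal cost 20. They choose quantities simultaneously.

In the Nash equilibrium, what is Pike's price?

92

Mine Pike's profit: π = q_{Pike}(212 − 3q_{Pike} − 2q_{Kora}) − 20q_{Pike}.
∂π/∂q_{Pike} = 192 − 6q_{Pike} − 2q_{Kora} = 0 ⇒ q_{Pike} = 32 − (1/3)q_{Kora}.
By symmetry q_{Kora} = q_{Pike}; substituting into the reaction function, (4/3)q_{Pike} = 32 and q_{Pike} = 24.
P_{Pike} = 212 − 3·24 − 2·24 = 92.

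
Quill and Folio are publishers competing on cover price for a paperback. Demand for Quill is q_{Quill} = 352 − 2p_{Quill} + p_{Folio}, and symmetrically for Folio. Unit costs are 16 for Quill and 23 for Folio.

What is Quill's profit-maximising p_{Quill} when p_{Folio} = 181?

Quill's profit: π = (p_{Quill} − 16)(352 − 2p_{Quill} + p_{Folio}).
∂π/∂p_{Quill} = 384 − 4p_{Quill} + p_{Folio} = 0 ⇒ p_{Quill} = 96 + 0.25p_{Folio}.
At p_{Folio} = 181: p_{Quill} = 96 + 0.25·181 = 141.25.

141.25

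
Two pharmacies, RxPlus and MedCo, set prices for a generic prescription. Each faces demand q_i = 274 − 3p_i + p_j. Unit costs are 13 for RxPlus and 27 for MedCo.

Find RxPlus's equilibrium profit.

RxPlus's profit: π = (p_{RxPlus} − 13)(274 − 3p_{RxPlus} + p_{MedCo}).
∂π/∂p_{RxPlus} = 313 − 6p_{RxPlus} + p_{MedCo} = 0 ⇒ p_{RxPlus} = 313/6 + (1/6)p_{MedCo}.
Similarly p_{MedCo} = 355/6 + (1/6)p_{RxPlus}.
Solving the two reaction functions simultaneously: (1 − (1/6)(1/6))p_{RxPlus} = 313/6 + (1/6)·(355/6), so (35/36)p_{RxPlus} = 2233/36 and p_{RxPlus} = 63.8.
Then p_{MedCo} = 355/6 + (1/6)·63.8 = 69.8.
q_{RxPlus} = 274 − 3·63.8 + 69.8 = 152.4.
Profit = (63.8 − 13)·152.4 = 7741.92.

7741.92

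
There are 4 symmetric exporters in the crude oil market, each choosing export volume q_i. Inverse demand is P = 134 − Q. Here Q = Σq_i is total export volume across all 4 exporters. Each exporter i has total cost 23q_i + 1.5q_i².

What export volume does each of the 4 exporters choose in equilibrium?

13.875

A representative exporter's profit is π_i = q_i(134 − Q) − 23q_i − 1.5q_i², with Q = q_i + Σ_{j≠i} q_j.
First-order condition: 111 − 5q_i − Σ_{j≠i} q_j = 0.
Imposing symmetry (q_j = q for all j) turns Σ_{j≠i} q_j into 3q, so 111 = 8q and q = 13.875.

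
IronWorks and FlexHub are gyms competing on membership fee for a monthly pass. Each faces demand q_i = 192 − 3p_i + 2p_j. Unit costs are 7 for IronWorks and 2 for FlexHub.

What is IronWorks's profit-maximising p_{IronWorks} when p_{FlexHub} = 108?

71.5

IronWorks's profit: π = (p_{IronWorks} − 7)(192 − 3p_{IronWorks} + 2p_{FlexHub}).
∂π/∂p_{IronWorks} = 213 − 6p_{IronWorks} + 2p_{FlexHub} = 0 ⇒ p_{IronWorks} = 35.5 + (1/3)p_{FlexHub}.
At p_{FlexHub} = 108: p_{IronWorks} = 35.5 + (1/3)·108 = 71.5.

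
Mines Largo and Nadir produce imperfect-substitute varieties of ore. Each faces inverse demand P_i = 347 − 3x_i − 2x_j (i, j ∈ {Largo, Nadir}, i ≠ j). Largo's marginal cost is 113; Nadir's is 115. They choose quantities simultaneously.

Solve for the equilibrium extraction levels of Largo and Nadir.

Mine Largo's profit: π = x_{Largo}(347 − 3x_{Largo} − 2x_{Nadir}) − 113x_{Largo}.
∂π/∂x_{Largo} = 234 − 6x_{Largo} − 2x_{Nadir} = 0 ⇒ x_{Largo} = 39 − (1/3)x_{Nadir}.
Similarly x_{Nadir} = 116/3 − (1/3)x_{Largo}.
Substituting the second reaction function into the first: x_{Largo} = 39 − (1/3)(116/3 − (1/3)x_{Largo}), which gives (8/9)x_{Largo} = 235/9 ⇒ x_{Largo} = 29.375.
Then x_{Nadir} = 116/3 − (1/3)·29.375 = 28.875.

29.375, 28.875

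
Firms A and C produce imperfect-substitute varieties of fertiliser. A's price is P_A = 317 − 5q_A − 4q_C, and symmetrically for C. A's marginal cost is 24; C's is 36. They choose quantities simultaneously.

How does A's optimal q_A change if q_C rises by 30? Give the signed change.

Firm A's profit: π = q_A(317 − 5q_A − 4q_C) − 24q_A.
∂π/∂q_A = 293 − 10q_A − 4q_C = 0 ⇒ q_A = 29.3 − 0.4q_C.
The reaction-function slope is −0.4, so a 30-unit rise in q_C moves q_A by −0.4 × 30 = −12. A's best response falls — the actions are strategic substitutes.

-12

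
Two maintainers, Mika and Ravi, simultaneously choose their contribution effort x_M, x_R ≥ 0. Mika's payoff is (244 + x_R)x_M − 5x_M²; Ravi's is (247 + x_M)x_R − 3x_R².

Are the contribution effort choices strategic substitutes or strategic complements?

strategic complements

Expanding Mika's payoff: 244x_M + x_Rx_M − 5x_M².
∂π/∂x_M = 244 + x_R − 10x_M = 0, so x_M = 24.4 + 0.1x_R.
The best-response slope dx_M/dx_R = 0.1 > 0: the reaction function is upward-sloping, so the choices are strategic complements.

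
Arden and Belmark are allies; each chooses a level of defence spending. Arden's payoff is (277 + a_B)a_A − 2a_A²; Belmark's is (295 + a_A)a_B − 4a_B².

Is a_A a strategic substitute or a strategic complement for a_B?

Expanding Arden's payoff: 277a_A + a_Ba_A − 2a_A².
∂π/∂a_A = 277 + a_B − 4a_A = 0, so a_A = 69.25 + 0.25a_B.
The best-response slope da_A/da_B = 0.25 > 0: the reaction function is upward-sloping, so the choices are strategic complements.

strategic complements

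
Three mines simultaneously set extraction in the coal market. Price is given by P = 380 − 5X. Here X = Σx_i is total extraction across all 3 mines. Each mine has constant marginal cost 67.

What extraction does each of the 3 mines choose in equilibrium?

A representative mine's profit is π_i = x_i(380 − 5X) − 67x_i, with X = x_i + Σ_{j≠i} x_j.
First-order condition: 313 − 10x_i − 5Σ_{j≠i} x_j = 0.
In a symmetric equilibrium every mine chooses the same x, so Σ_{j≠i} x_j = 2x. The condition becomes 313 − 20x = 0, giving x = 313/20 = 15.65.

15.65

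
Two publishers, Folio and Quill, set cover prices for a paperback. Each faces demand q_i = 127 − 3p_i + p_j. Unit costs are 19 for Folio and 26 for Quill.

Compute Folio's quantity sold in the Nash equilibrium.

Folio's profit: π = (p_{Folio} − 19)(127 − 3p_{Folio} + p_{Quill}).
∂π/∂p_{Folio} = 184 − 6p_{Folio} + p_{Quill} = 0 ⇒ p_{Folio} = 92/3 + (1/6)p_{Quill}.
Similarly p_{Quill} = 205/6 + (1/6)p_{Folio}.
Plugging p_{Quill} into Folio's best response: p_{Folio} = 92/3 + (1/6)(205/6 + (1/6)p_{Folio}) ⇒ (35/36)p_{Folio} = 1309/36, so p_{Folio} = 37.4.
Then p_{Quill} = 205/6 + (1/6)·37.4 = 40.4.
q_{Folio} = 127 − 3·37.4 + 40.4 = 55.2.

55.2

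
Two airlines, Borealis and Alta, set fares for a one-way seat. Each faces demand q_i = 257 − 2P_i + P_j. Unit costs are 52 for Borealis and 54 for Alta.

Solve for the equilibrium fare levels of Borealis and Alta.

Borealis's profit: π = (P_{Borealis} − 52)(257 − 2P_{Borealis} + P_{Alta}).
∂π/∂P_{Borealis} = 361 − 4P_{Borealis} + P_{Alta} = 0 ⇒ P_{Borealis} = 90.25 + 0.25P_{Alta}.
Similarly P_{Alta} = 91.25 + 0.25P_{Borealis}.
Substituting the second reaction function into the first: P_{Borealis} = 90.25 + 0.25(91.25 + 0.25P_{Borealis}), which gives 0.9375P_{Borealis} = 113.0625 ⇒ P_{Borealis} = 120.6.
Then P_{Alta} = 91.25 + 0.25·120.6 = 121.4.

120.6, 121.4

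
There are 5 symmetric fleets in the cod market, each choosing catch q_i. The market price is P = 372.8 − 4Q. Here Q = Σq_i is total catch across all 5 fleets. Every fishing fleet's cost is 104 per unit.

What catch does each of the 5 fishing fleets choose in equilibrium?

A representative fishing fleet's profit is π_i = q_i(372.8 − 4Q) − 104q_i, with Q = q_i + Σ_{j≠i} q_j.
First-order condition: 268.8 − 8q_i − 4Σ_{j≠i} q_j = 0.
In a symmetric equilibrium every fishing fleet chooses the same q, so Σ_{j≠i} q_j = 4q. The condition becomes 268.8 − 24q = 0, giving q = 268.8/24 = 11.2.

11.2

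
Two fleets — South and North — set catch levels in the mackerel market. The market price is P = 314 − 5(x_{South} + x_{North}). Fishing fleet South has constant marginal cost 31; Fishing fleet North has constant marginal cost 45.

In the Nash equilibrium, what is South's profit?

1960.2

Fishing fleet South's profit: π = x_{South}(314 − 5(x_{South} + x_{North})) − 31x_{South}.
∂π/∂x_{South} = 283 − 10x_{South} − 5x_{North} = 0, so x_{South} = 28.3 − 0.5x_{North}.
By the same steps for North: x_{North} = 26.9 − 0.5x_{South}.
Substituting the second reaction function into the first: x_{South} = 28.3 − 0.5(26.9 − 0.5x_{South}), which gives 0.75x_{South} = 14.85 ⇒ x_{South} = 19.8.
Then x_{North} = 26.9 − 0.5·19.8 = 17.
Price P = 314 − 5·36.8 = 130.
South's profit: (130 − 31)·19.8 = 1960.2.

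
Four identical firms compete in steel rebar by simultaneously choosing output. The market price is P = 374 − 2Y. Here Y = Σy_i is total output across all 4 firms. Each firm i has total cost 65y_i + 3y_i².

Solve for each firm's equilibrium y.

19.3125

A representative firm's profit is π_i = y_i(374 − 2Y) − 65y_i − 3y_i², with Y = y_i + Σ_{j≠i} y_j.
First-order condition: 309 − 10y_i − 2Σ_{j≠i} y_j = 0.
With identical firms, set every y_j = y: then 309 − 10y − 6y = 0, i.e. y = 309/16 = 19.3125.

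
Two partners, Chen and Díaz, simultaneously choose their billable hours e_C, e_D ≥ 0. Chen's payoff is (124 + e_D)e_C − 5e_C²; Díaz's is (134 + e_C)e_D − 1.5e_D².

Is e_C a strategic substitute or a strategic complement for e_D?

Expanding Chen's payoff: 124e_C + e_De_C − 5e_C².
∂π/∂e_C = 124 + e_D − 10e_C = 0, so e_C = 12.4 + 0.1e_D.
The best-response slope de_C/de_D = 0.1 > 0: the reaction function is upward-sloping, so the choices are strategic complements.

strategic complements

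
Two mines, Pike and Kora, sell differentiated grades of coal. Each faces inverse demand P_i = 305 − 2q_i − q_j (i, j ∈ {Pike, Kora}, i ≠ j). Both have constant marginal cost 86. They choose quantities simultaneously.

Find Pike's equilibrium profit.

Mine Pike's profit: π = q_{Pike}(305 − 2q_{Pike} − q_{Kora}) − 86q_{Pike}.
∂π/∂q_{Pike} = 219 − 4q_{Pike} − q_{Kora} = 0 ⇒ q_{Pike} = 54.75 − 0.25q_{Kora}.
By symmetry q_{Kora} = q_{Pike}; substituting into the reaction function, 1.25q_{Pike} = 54.75 and q_{Pike} = 43.8.
P_{Pike} = 305 − 2·43.8 − 43.8 = 173.6.
Profit = (173.6 − 86)·43.8 = 3836.88.

3836.88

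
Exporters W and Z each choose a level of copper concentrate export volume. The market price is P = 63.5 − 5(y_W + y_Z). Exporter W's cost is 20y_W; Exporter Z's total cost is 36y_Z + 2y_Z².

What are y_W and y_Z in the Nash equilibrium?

Exporter W's profit: π = y_W(63.5 − 5(y_W + y_Z)) − 20y_W.
∂π/∂y_W = 43.5 − 10y_W − 5y_Z = 0, so y_W = 4.35 − 0.5y_Z.
For Z: ∂π/∂y_Z = 27.5 − 14y_Z − 5y_W = 0 ⇒ y_Z = 55/28 − (5/14)y_W.
Solving the two reaction functions simultaneously: (1 − (−0.5)(−5/14))y_W = 4.35 − 0.5·(55/28), so (23/28)y_W = 943/280 and y_W = 4.1.
Then y_Z = 55/28 − (5/14)·4.1 = 0.5.

4.1, 0.5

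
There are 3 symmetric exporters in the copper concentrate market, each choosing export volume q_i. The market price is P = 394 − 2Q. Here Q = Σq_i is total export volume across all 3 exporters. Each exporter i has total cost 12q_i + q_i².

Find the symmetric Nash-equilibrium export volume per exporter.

A representative exporter's profit is π_i = q_i(394 − 2Q) − 12q_i − q_i², with Q = q_i + Σ_{j≠i} q_j.
First-order condition: 382 − 6q_i − 2Σ_{j≠i} q_j = 0.
Imposing symmetry (q_j = q for all j) turns Σ_{j≠i} q_j into 2q, so 382 = 10q and q = 38.2.

38.2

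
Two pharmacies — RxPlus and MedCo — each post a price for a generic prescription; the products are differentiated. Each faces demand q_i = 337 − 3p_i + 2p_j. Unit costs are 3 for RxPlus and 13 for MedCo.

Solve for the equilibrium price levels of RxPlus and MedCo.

RxPlus's profit: π = (p_{RxPlus} − 3)(337 − 3p_{RxPlus} + 2p_{MedCo}).
∂π/∂p_{RxPlus} = 346 − 6p_{RxPlus} + 2p_{MedCo} = 0 ⇒ p_{RxPlus} = 173/3 + (1/3)p_{MedCo}.
Similarly p_{MedCo} = 188/3 + (1/3)p_{RxPlus}.
Plugging p_{MedCo} into RxPlus's best response: p_{RxPlus} = 173/3 + (1/3)(188/3 + (1/3)p_{RxPlus}) ⇒ (8/9)p_{RxPlus} = 707/9, so p_{RxPlus} = 88.375.
Then p_{MedCo} = 188/3 + (1/3)·88.375 = 92.125.

88.375, 92.125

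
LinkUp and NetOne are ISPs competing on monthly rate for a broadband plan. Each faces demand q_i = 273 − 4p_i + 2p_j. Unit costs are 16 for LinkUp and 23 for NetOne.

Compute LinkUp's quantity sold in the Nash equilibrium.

LinkUp's profit: π = (p_{LinkUp} − 16)(273 − 4p_{LinkUp} + 2p_{NetOne}).
∂π/∂p_{LinkUp} = 337 − 8p_{LinkUp} + 2p_{NetOne} = 0 ⇒ p_{LinkUp} = 42.125 + 0.25p_{NetOne}.
Similarly p_{NetOne} = 45.625 + 0.25p_{LinkUp}.
Plugging p_{NetOne} into LinkUp's best response: p_{LinkUp} = 42.125 + 0.25(45.625 + 0.25p_{LinkUp}) ⇒ 0.9375p_{LinkUp} = 1713/32, so p_{LinkUp} = 57.1.
Then p_{NetOne} = 45.625 + 0.25·57.1 = 59.9.
q_{LinkUp} = 273 − 4·57.1 + 2·59.9 = 164.4.

164.4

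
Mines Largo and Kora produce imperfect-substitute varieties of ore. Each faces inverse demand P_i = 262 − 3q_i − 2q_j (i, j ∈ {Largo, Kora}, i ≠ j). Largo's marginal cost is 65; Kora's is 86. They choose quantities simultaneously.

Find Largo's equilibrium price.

Mine Largo's profit: π = q_{Largo}(262 − 3q_{Largo} − 2q_{Kora}) − 65q_{Largo}.
∂π/∂q_{Largo} = 197 − 6q_{Largo} − 2q_{Kora} = 0 ⇒ q_{Largo} = 197/6 − (1/3)q_{Kora}.
Similarly q_{Kora} = 88/3 − (1/3)q_{Largo}.
Substituting the second reaction function into the first: q_{Largo} = 197/6 − (1/3)(88/3 − (1/3)q_{Largo}), which gives (8/9)q_{Largo} = 415/18 ⇒ q_{Largo} = 25.9375.
Then q_{Kora} = 88/3 − (1/3)·25.9375 = 20.6875.
P_{Largo} = 262 − 3·25.9375 − 2·20.6875 = 142.8125.

142.8125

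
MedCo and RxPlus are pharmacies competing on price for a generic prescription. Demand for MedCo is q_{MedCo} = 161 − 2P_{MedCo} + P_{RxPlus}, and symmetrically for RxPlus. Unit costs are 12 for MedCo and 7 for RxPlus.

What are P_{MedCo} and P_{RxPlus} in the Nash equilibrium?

61, 59

MedCo's profit: π = (P_{MedCo} − 12)(161 − 2P_{MedCo} + P_{RxPlus}).
∂π/∂P_{MedCo} = 185 − 4P_{MedCo} + P_{RxPlus} = 0 ⇒ P_{MedCo} = 46.25 + 0.25P_{RxPlus}.
Similarly P_{RxPlus} = 43.75 + 0.25P_{MedCo}.
Solving the two reaction functions simultaneously: (1 − (0.25)(0.25))P_{MedCo} = 46.25 + 0.25·43.75, so 0.9375P_{MedCo} = 57.1875 and P_{MedCo} = 61.
Then P_{RxPlus} = 43.75 + 0.25·61 = 59.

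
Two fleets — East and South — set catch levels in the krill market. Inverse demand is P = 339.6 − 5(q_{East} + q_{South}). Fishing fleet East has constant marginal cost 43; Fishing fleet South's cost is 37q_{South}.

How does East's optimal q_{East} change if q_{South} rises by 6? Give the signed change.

Fishing fleet East's profit: π = q_{East}(339.6 − 5(q_{East} + q_{South})) − 43q_{East}.
∂π/∂q_{East} = 296.6 − 10q_{East} − 5q_{South} = 0, so q_{East} = 29.66 − 0.5q_{South}.
The reaction-function slope is −0.5, so a 6-unit rise in q_{South} moves q_{East} by −0.5 × 6 = −3. East's best response falls — the actions are strategic substitutes.

-3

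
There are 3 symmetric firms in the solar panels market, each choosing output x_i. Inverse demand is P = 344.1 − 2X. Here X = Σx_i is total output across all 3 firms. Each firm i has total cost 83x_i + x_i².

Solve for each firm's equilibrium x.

A representative firm's profit is π_i = x_i(344.1 − 2X) − 83x_i − x_i², with X = x_i + Σ_{j≠i} x_j.
First-order condition: 261.1 − 6x_i − 2Σ_{j≠i} x_j = 0.
With identical firms, set every x_j = x: then 261.1 − 6x − 4x = 0, i.e. x = 261.1/10 = 26.11.

26.11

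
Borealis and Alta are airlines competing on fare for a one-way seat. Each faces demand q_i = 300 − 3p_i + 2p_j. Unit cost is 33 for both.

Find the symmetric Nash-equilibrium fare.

99.75

Borealis's profit: π = (p_{Borealis} − 33)(300 − 3p_{Borealis} + 2p_{Alta}).
∂π/∂p_{Borealis} = 399 − 6p_{Borealis} + 2p_{Alta} = 0 ⇒ p_{Borealis} = 66.5 + (1/3)p_{Alta}.
By symmetry p_{Alta} = p_{Borealis}; substituting into the reaction function, (2/3)p_{Borealis} = 66.5 and p_{Borealis} = 99.75.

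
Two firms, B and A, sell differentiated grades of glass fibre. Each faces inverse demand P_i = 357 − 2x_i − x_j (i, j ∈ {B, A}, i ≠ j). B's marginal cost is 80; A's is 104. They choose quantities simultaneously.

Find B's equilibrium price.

Firm B's profit: π = x_B(357 − 2x_B − x_A) − 80x_B.
∂π/∂x_B = 277 − 4x_B − x_A = 0 ⇒ x_B = 69.25 − 0.25x_A.
Similarly x_A = 63.25 − 0.25x_B.
Substituting the second reaction function into the first: x_B = 69.25 − 0.25(63.25 − 0.25x_B), which gives 0.9375x_B = 53.4375 ⇒ x_B = 57.
Then x_A = 63.25 − 0.25·57 = 49.
P_B = 357 − 2·57 − 49 = 194.

194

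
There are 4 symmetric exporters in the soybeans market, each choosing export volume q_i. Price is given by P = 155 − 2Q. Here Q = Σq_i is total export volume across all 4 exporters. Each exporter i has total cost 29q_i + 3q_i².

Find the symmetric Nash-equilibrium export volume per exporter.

7.875

A representative exporter's profit is π_i = q_i(155 − 2Q) − 29q_i − 3q_i², with Q = q_i + Σ_{j≠i} q_j.
First-order condition: 126 − 10q_i − 2Σ_{j≠i} q_j = 0.
With identical exporters, set every q_j = q: then 126 − 10q − 6q = 0, i.e. q = 126/16 = 7.875.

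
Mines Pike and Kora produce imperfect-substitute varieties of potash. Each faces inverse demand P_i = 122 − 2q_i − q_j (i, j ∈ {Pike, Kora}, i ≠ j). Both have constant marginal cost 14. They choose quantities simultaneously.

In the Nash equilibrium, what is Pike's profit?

933.12

Mine Pike's profit: π = q_{Pike}(122 − 2q_{Pike} − q_{Kora}) − 14q_{Pike}.
∂π/∂q_{Pike} = 108 − 4q_{Pike} − q_{Kora} = 0 ⇒ q_{Pike} = 27 − 0.25q_{Kora}.
The game is symmetric, so in equilibrium q_{Kora} = q_{Pike}: the reaction function gives 1.25q_{Pike} = 27, hence q_{Pike} = 21.6.
P_{Pike} = 122 − 2·21.6 − 21.6 = 57.2.
Profit = (57.2 − 14)·21.6 = 933.12.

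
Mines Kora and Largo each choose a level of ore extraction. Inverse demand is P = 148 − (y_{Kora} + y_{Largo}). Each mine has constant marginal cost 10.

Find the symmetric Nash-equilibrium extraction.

Mine Kora's profit: π = y_{Kora}(148 − (y_{Kora} + y_{Largo})) − 10y_{Kora}.
∂π/∂y_{Kora} = 138 − 2y_{Kora} − y_{Largo} = 0, so y_{Kora} = 69 − 0.5y_{Largo}.
The game is symmetric, so in equilibrium y_{Largo} = y_{Kora}: the reaction function gives 1.5y_{Kora} = 69, hence y_{Kora} = 46.

46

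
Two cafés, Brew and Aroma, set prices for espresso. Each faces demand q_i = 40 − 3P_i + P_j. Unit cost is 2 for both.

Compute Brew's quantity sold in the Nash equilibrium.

Brew's profit: π = (P_{Brew} − 2)(40 − 3P_{Brew} + P_{Aroma}).
∂π/∂P_{Brew} = 46 − 6P_{Brew} + P_{Aroma} = 0 ⇒ P_{Brew} = 23/3 + (1/6)P_{Aroma}.
By symmetry P_{Aroma} = P_{Brew}; substituting into the reaction function, (5/6)P_{Brew} = 23/3 and P_{Brew} = 9.2.
q_{Brew} = 40 − 3·9.2 + 9.2 = 21.6.

21.6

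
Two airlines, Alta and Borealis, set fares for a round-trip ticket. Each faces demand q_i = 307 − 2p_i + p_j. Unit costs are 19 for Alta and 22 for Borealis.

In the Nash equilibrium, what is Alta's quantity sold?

192.8

Alta's profit: π = (p_{Alta} − 19)(307 − 2p_{Alta} + p_{Borealis}).
∂π/∂p_{Alta} = 345 − 4p_{Alta} + p_{Borealis} = 0 ⇒ p_{Alta} = 86.25 + 0.25p_{Borealis}.
Similarly p_{Borealis} = 87.75 + 0.25p_{Alta}.
Plugging p_{Borealis} into Alta's best response: p_{Alta} = 86.25 + 0.25(87.75 + 0.25p_{Alta}) ⇒ 0.9375p_{Alta} = 108.1875, so p_{Alta} = 115.4.
Then p_{Borealis} = 87.75 + 0.25·115.4 = 116.6.
q_{Alta} = 307 − 2·115.4 + 116.6 = 192.8.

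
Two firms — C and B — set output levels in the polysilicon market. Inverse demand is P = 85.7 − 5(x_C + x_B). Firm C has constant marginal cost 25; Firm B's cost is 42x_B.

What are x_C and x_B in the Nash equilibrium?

5.18, 1.78

Firm C's profit: π = x_C(85.7 − 5(x_C + x_B)) − 25x_C.
∂π/∂x_C = 60.7 − 10x_C − 5x_B = 0, so x_C = 6.07 − 0.5x_B.
By the same steps for B: x_B = 4.37 − 0.5x_C.
Solving the two reaction functions simultaneously: (1 − (−0.5)(−0.5))x_C = 6.07 − 0.5·4.37, so 0.75x_C = 3.885 and x_C = 5.18.
Then x_B = 4.37 − 0.5·5.18 = 1.78.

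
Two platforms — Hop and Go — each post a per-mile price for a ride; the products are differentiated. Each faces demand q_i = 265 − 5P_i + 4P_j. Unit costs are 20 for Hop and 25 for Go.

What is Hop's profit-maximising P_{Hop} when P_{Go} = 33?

Hop's profit: π = (P_{Hop} − 20)(265 − 5P_{Hop} + 4P_{Go}).
∂π/∂P_{Hop} = 365 − 10P_{Hop} + 4P_{Go} = 0 ⇒ P_{Hop} = 36.5 + 0.4P_{Go}.
At P_{Go} = 33: P_{Hop} = 36.5 + 0.4·33 = 49.7.

49.7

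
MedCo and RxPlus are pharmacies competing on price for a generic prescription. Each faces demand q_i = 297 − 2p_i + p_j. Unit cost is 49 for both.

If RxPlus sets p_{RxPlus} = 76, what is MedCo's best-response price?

117.75

MedCo's profit: π = (p_{MedCo} − 49)(297 − 2p_{MedCo} + p_{RxPlus}).
∂π/∂p_{MedCo} = 395 − 4p_{MedCo} + p_{RxPlus} = 0 ⇒ p_{MedCo} = 98.75 + 0.25p_{RxPlus}.
At p_{RxPlus} = 76: p_{MedCo} = 98.75 + 0.25·76 = 117.75.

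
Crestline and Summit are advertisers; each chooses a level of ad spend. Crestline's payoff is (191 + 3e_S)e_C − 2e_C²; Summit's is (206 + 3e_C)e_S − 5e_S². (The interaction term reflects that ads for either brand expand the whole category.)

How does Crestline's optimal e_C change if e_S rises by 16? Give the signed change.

12

Expanding Crestline's payoff: 191e_C + 3e_Se_C − 2e_C².
∂π/∂e_C = 191 + 3e_S − 4e_C = 0, so e_C = 47.75 + 0.75e_S.
The reaction-function slope is 0.75, so a 16-unit rise in e_S moves e_C by 0.75 × 16 = 12. Crestline's best response rises — the actions are strategic complements.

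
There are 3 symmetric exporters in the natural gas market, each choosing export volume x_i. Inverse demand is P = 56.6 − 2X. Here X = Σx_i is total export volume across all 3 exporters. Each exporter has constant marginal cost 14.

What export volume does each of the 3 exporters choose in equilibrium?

5.325

A representative exporter's profit is π_i = x_i(56.6 − 2X) − 14x_i, with X = x_i + Σ_{j≠i} x_j.
First-order condition: 42.6 − 4x_i − 2Σ_{j≠i} x_j = 0.
Imposing symmetry (x_j = x for all j) turns Σ_{j≠i} x_j into 2x, so 42.6 = 8x and x = 5.325.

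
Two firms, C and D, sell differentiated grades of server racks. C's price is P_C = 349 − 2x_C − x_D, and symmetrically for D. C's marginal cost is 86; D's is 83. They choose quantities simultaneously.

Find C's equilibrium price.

Firm C's profit: π = x_C(349 − 2x_C − x_D) − 86x_C.
∂π/∂x_C = 263 − 4x_C − x_D = 0 ⇒ x_C = 65.75 − 0.25x_D.
Similarly x_D = 66.5 − 0.25x_C.
Plugging x_D into C's best response: x_C = 65.75 − 0.25(66.5 − 0.25x_C) ⇒ 0.9375x_C = 49.125, so x_C = 52.4.
Then x_D = 66.5 − 0.25·52.4 = 53.4.
P_C = 349 − 2·52.4 − 53.4 = 190.8.

190.8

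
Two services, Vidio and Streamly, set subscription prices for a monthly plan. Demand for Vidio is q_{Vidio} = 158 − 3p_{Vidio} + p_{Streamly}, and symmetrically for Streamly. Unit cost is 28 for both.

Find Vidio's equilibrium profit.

1248.48

Vidio's profit: π = (p_{Vidio} − 28)(158 − 3p_{Vidio} + p_{Streamly}).
∂π/∂p_{Vidio} = 242 − 6p_{Vidio} + p_{Streamly} = 0 ⇒ p_{Vidio} = 121/3 + (1/6)p_{Streamly}.
The game is symmetric, so in equilibrium p_{Streamly} = p_{Vidio}: the reaction function gives (5/6)p_{Vidio} = 121/3, hence p_{Vidio} = 48.4.
q_{Vidio} = 158 − 3·48.4 + 48.4 = 61.2.
Profit = (48.4 − 28)·61.2 = 1248.48.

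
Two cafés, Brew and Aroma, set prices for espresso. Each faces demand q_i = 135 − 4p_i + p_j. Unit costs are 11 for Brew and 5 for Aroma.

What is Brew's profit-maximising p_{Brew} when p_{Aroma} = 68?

Brew's profit: π = (p_{Brew} − 11)(135 − 4p_{Brew} + p_{Aroma}).
∂π/∂p_{Brew} = 179 − 8p_{Brew} + p_{Aroma} = 0 ⇒ p_{Brew} = 22.375 + 0.125p_{Aroma}.
At p_{Aroma} = 68: p_{Brew} = 22.375 + 0.125·68 = 30.875.

30.875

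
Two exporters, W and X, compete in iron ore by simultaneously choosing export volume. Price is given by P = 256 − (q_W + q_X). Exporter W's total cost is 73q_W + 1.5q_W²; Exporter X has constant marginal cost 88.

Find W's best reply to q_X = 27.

31.2

Exporter W's profit: π = q_W(256 − (q_W + q_X)) − 73q_W − 1.5q_W².
∂π/∂q_W = 183 − 5q_W − q_X = 0, so q_W = 36.6 − 0.2q_X.
At q_X = 27: q_W = 36.6 − 0.2·27 = 31.2.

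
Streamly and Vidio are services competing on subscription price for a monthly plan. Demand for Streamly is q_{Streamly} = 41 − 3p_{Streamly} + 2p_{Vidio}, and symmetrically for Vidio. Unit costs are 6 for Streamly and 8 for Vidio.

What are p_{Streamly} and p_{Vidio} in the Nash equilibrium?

Streamly's profit: π = (p_{Streamly} − 6)(41 − 3p_{Streamly} + 2p_{Vidio}).
∂π/∂p_{Streamly} = 59 − 6p_{Streamly} + 2p_{Vidio} = 0 ⇒ p_{Streamly} = 59/6 + (1/3)p_{Vidio}.
Similarly p_{Vidio} = 65/6 + (1/3)p_{Streamly}.
Substituting the second reaction function into the first: p_{Streamly} = 59/6 + (1/3)(65/6 + (1/3)p_{Streamly}), which gives (8/9)p_{Streamly} = 121/9 ⇒ p_{Streamly} = 15.125.
Then p_{Vidio} = 65/6 + (1/3)·15.125 = 15.875.

15.125, 15.875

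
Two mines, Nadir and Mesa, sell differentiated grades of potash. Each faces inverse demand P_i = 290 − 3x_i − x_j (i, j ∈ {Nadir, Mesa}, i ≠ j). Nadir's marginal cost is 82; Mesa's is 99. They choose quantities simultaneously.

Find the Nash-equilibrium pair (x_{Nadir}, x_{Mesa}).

Mine Nadir's profit: π = x_{Nadir}(290 − 3x_{Nadir} − x_{Mesa}) − 82x_{Nadir}.
∂π/∂x_{Nadir} = 208 − 6x_{Nadir} − x_{Mesa} = 0 ⇒ x_{Nadir} = 104/3 − (1/6)x_{Mesa}.
Similarly x_{Mesa} = 191/6 − (1/6)x_{Nadir}.
Solving the two reaction functions simultaneously: (1 − (−1/6)(−1/6))x_{Nadir} = 104/3 − (1/6)·(191/6), so (35/36)x_{Nadir} = 1057/36 and x_{Nadir} = 30.2.
Then x_{Mesa} = 191/6 − (1/6)·30.2 = 26.8.

30.2, 26.8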